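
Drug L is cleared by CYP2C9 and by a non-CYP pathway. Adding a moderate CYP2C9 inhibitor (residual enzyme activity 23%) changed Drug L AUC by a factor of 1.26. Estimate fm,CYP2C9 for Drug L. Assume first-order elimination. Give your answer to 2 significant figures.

0.27

Call the CYP2C9 fraction fm. After the interaction, CL_new/CL_old = fm × 0.23 + (1 − fm).
AUC ratio = 1 / (new CL fraction), so new CL fraction = 1 / 1.26 = 0.7937.
fm × 0.23 + 1 − fm = 0.7937  ⇒  fm × (0.23 − 1) = −0.2063  ⇒  fm = 0.27.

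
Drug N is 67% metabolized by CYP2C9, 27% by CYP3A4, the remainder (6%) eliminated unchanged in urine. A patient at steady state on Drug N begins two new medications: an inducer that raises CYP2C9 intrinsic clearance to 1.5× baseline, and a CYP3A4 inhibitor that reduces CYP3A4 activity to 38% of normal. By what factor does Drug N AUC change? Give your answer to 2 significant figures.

0.86

The CYP2C9 pathway (67% of clearance) is boosted to 1.5× activity: 0.67 × 1.5 = 1.005.
The CYP3A4 pathway (27% of clearance) is reduced to 0.38× activity: 0.27 × 0.38 = 0.1026.
The remaining 6% of clearance is unaffected.
Relative clearance = 1.005 + 0.1026 + 0.06 = 1.1676.
Because AUC varies inversely with clearance, the combined effect is 1 / 1.1676 = 0.86.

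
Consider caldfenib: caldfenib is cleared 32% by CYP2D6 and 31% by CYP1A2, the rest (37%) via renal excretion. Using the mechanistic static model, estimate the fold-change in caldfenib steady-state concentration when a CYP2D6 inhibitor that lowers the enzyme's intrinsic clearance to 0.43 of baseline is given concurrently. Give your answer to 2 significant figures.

1.2

The CYP2D6 pathway (32% of clearance) falls to 0.43× activity: 0.32 × 0.43 = 0.1376.
CYP1A2 (31%) and the residual 37% are unaffected.
New clearance relative to baseline: 0.1376 + 0.31 + 0.37 = 0.8176.
Steady-state concentration ratio = CL_old/CL_new = 1 / 0.8176 = 1.2.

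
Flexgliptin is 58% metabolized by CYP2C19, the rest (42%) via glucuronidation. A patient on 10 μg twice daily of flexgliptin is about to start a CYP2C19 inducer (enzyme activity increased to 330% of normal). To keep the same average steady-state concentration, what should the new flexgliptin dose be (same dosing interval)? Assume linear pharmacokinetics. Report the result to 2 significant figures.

CYP2C19: 0.58 × 3.3 = 1.914
Other: 0.42 (unchanged)
New clearance relative to baseline: 1.914 + 0.42 = 2.334.
Css,avg = (dose rate)/CL, so holding Css fixed requires dose ∝ CL: 10 × 2.334 = 23 μg.

23 μg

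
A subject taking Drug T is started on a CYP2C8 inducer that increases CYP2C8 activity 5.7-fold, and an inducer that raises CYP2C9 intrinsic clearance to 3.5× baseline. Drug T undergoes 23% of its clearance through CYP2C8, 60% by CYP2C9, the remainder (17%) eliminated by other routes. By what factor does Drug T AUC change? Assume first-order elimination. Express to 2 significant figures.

0.28

The CYP2C8 pathway (23% of clearance) increases to 5.7× activity: 0.23 × 5.7 = 1.311.
The CYP2C9 pathway (60% of clearance) is boosted to 3.5× activity: 0.6 × 3.5 = 2.1.
Non-CYP routes (17%) are unchanged.
New clearance relative to baseline: 1.311 + 2.1 + 0.17 = 3.581.
Because AUC varies inversely with clearance, the combined effect is 1 / 3.581 = 0.28.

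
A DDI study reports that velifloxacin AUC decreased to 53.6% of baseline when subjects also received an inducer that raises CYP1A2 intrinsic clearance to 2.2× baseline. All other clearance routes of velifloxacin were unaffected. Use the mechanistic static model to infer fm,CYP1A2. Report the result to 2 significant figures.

CL'/CL = 1 / 0.536 = 1.866
2.2·fm + (1 − fm) = 1.866
fm = (1.866 − 1) / (2.2 − 1) = 0.72

0.72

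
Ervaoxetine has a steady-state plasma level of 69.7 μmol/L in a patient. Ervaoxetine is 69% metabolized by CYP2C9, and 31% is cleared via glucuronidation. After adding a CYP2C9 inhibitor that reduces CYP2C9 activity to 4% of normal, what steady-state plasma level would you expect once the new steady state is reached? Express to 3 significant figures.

The CYP2C9 pathway (69% of clearance) drops to 0.04× activity: 0.69 × 0.04 = 0.0276.
Non-CYP routes (31%) are unchanged.
CL_new/CL_old = 0.0276 + 0.31 = 0.3376.
New steady-state plasma level = baseline ÷ relative clearance = 69.7 / 0.3376 = 206 μmol/L.

206 μmol/L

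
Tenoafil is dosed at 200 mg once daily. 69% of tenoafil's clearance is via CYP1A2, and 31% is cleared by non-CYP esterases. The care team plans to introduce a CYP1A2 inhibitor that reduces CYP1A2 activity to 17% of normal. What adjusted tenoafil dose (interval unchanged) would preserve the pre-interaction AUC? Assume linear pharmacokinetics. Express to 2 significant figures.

85 mg

The CYP1A2 pathway (69% of clearance) falls to 0.17× activity: 0.69 × 0.17 = 0.1173.
Non-CYP routes (31%) are unchanged.
New clearance relative to baseline: 0.1173 + 0.31 = 0.4273.
To maintain the same steady-state level, dose must scale with clearance: new dose = 200 × 0.4273 = 85 mg.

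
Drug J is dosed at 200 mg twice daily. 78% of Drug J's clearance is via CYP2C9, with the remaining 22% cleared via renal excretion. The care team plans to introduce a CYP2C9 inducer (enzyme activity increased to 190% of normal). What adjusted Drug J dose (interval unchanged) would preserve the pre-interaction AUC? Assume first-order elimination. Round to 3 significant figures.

340 mg

CYP2C9: 0.78 × 1.9 = 1.482
Other: 0.22 (unchanged)
Relative clearance = 1.482 + 0.22 = 1.702.
Exposure is unchanged when dose changes in proportion to clearance. New dose = 200 mg × 1.702 = 340 mg.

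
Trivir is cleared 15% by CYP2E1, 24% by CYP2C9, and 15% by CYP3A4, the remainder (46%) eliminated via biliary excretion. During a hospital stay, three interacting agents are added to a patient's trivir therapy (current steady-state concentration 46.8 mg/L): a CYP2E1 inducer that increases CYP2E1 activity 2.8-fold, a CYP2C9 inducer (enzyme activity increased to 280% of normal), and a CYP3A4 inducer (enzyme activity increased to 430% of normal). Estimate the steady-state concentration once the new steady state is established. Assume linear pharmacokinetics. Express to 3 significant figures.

21.3 mg/L

The CYP2E1 pathway (15% of clearance) is boosted to 2.8× activity: 0.15 × 2.8 = 0.42.
The CYP2C9 pathway (24% of clearance) rises to 2.8× activity: 0.24 × 2.8 = 0.672.
The CYP3A4 pathway (15% of clearance) rises to 4.3× activity: 0.15 × 4.3 = 0.645.
The remaining 46% of clearance is unaffected.
New clearance relative to baseline: 0.42 + 0.672 + 0.645 + 0.46 = 2.197.
Steady-state concentration ∝ 1/CL: new value = 46.8 / 2.197 = 21.3 mg/L.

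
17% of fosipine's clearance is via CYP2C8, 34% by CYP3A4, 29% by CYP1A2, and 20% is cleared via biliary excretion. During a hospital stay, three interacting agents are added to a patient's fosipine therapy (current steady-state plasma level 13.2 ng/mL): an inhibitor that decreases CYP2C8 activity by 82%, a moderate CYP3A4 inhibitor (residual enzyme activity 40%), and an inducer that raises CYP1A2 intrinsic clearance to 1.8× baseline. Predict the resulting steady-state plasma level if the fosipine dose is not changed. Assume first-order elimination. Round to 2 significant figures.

15 ng/mL

The CYP2C8 pathway (17% of clearance) is reduced to 0.18× activity: 0.17 × 0.18 = 0.0306.
The CYP3A4 pathway (34% of clearance) drops to 0.4× activity: 0.34 × 0.4 = 0.136.
The CYP1A2 pathway (29% of clearance) rises to 1.8× activity: 0.29 × 1.8 = 0.522.
Non-CYP routes (20%) are unchanged.
CL_new/CL_old = 0.0306 + 0.136 + 0.522 + 0.2 = 0.8886.
Dividing the baseline by the relative clearance: 13.2 / 0.8886 = 15 ng/mL.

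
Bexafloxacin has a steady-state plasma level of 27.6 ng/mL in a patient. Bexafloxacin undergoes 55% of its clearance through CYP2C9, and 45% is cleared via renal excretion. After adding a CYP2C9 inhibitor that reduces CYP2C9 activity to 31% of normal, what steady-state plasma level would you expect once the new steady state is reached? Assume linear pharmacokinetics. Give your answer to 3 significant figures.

44.5 ng/mL

CYP2C9: 0.55 × 0.31 = 0.1705
Other: 0.45 (unchanged)
CL_new/CL_old = 0.1705 + 0.45 = 0.6205.
New steady-state plasma level = baseline ÷ relative clearance = 27.6 / 0.6205 = 44.5 ng/mL.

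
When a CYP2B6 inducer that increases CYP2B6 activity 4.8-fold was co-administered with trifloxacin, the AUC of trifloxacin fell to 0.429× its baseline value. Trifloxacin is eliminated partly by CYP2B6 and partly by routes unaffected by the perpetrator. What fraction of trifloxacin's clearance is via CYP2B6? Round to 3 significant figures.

CL'/CL = 1 / 0.429 = 2.331
4.8·fm + (1 − fm) = 2.331
fm = (2.331 − 1) / (4.8 − 1) = 0.350

0.350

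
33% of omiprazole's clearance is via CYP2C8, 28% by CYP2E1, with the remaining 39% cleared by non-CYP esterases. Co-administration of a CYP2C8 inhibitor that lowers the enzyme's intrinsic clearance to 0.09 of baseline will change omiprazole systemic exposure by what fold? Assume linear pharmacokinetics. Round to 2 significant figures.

The CYP2C8 pathway (33% of clearance) is reduced to 0.09× activity: 0.33 × 0.09 = 0.0297.
CYP2E1 (28%) and the residual 39% are unaffected.
Relative clearance = 0.0297 + 0.28 + 0.39 = 0.6997.
Systemic exposure ratio = CL_old/CL_new = 1 / 0.6997 = 1.4.

1.4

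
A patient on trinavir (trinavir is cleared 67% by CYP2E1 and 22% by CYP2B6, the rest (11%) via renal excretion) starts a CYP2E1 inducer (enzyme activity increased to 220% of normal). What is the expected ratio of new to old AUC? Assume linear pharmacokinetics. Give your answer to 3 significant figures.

The CYP2E1 pathway (67% of clearance) rises to 2.2× activity: 0.67 × 2.2 = 1.474.
CYP2B6 (22%) and the residual 11% are unaffected.
CL_new/CL_old = 1.474 + 0.22 + 0.11 = 1.804.
AUC ratio = CL_old/CL_new = 1 / 1.804 = 0.554.

0.554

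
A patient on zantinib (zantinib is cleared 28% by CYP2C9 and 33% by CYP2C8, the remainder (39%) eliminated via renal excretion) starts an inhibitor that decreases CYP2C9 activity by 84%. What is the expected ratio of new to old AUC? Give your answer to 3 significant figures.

1.31

The CYP2C9 pathway (28% of clearance) drops to 0.16× activity: 0.28 × 0.16 = 0.0448.
CYP2C8 (33%) and the residual 39% are unaffected.
CL_new/CL_old = 0.0448 + 0.33 + 0.39 = 0.7648.
Since AUC ∝ 1/CL, the ratio is 1 / 0.7648 = 1.31.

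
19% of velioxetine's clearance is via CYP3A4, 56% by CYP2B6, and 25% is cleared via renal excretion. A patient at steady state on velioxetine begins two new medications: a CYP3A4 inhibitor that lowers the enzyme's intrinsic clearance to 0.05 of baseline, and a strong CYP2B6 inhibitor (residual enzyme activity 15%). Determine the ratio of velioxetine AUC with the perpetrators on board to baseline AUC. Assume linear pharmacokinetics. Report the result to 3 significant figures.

2.91

CYP3A4: 0.19 × 0.05 = 0.0095
CYP2B6: 0.56 × 0.15 = 0.084
Other: 0.25 (unchanged)
Relative clearance = 0.0095 + 0.084 + 0.25 = 0.3435.
Net AUC ratio = 1 / 0.3435 = 2.91.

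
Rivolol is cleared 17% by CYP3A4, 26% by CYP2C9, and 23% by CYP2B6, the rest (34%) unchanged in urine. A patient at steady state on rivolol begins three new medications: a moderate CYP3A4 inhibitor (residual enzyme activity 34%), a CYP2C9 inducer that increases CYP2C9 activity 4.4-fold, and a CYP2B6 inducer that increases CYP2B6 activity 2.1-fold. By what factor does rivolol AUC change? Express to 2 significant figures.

The CYP3A4 pathway (17% of clearance) is reduced to 0.34× activity: 0.17 × 0.34 = 0.0578.
The CYP2C9 pathway (26% of clearance) rises to 4.4× activity: 0.26 × 4.4 = 1.144.
The CYP2B6 pathway (23% of clearance) increases to 2.1× activity: 0.23 × 2.1 = 0.483.
Non-CYP routes (34%) are unchanged.
Relative clearance = 0.0578 + 1.144 + 0.483 + 0.34 = 2.0248.
AUC ∝ 1/CL: fold-change = 1 / 2.0248 = 0.49.

0.49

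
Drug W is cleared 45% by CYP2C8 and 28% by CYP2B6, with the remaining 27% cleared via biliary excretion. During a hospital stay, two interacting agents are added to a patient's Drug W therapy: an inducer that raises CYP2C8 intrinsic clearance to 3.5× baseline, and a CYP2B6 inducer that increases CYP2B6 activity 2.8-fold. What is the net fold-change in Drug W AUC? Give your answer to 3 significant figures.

0.380

The CYP2C8 pathway (45% of clearance) increases to 3.5× activity: 0.45 × 3.5 = 1.575.
The CYP2B6 pathway (28% of clearance) rises to 2.8× activity: 0.28 × 2.8 = 0.784.
Non-CYP routes (27%) are unchanged.
New clearance relative to baseline: 1.575 + 0.784 + 0.27 = 2.629.
Net AUC ratio = 1 / 2.629 = 0.380.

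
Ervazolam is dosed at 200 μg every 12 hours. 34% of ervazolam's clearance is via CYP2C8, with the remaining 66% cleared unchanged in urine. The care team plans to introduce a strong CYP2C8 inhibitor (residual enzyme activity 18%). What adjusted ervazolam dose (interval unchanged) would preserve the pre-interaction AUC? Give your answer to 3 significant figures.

CYP2C8: 0.34 × 0.18 = 0.0612
Other: 0.66 (unchanged)
CL_new/CL_old = 0.0612 + 0.66 = 0.7212.
To maintain the same steady-state level, dose must scale with clearance: new dose = 200 × 0.7212 = 144 μg.

144 μg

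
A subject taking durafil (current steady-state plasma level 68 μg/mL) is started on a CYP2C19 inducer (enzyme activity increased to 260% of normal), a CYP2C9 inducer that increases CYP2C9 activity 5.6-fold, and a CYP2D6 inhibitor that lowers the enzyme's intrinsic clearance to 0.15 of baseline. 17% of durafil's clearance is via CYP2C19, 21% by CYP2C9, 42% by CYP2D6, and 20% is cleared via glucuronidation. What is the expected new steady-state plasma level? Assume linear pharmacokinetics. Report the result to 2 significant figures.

36 μg/mL

CYP2C19: 0.17 × 2.6 = 0.442
CYP2C9: 0.21 × 5.6 = 1.176
CYP2D6: 0.42 × 0.15 = 0.063
Other: 0.2 (unchanged)
Relative clearance = 0.442 + 1.176 + 0.063 + 0.2 = 1.881.
New steady-state plasma level = 68 / 1.881 = 36 μg/mL (concentration scales inversely with clearance).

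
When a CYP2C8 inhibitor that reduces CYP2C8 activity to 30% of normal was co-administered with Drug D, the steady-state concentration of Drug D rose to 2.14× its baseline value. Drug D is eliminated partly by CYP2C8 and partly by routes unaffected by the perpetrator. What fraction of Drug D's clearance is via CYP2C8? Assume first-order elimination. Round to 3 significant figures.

Let x = fm,CYP2C8. Because steady-state concentration ∝ 1/CL, relative clearance fell to 1/2.14 = 0.4673.
Setting x·0.3 + (1 − x) = 0.4673 and solving: x = (0.4673 − 1)/(0.3 − 1) = 0.761.

0.761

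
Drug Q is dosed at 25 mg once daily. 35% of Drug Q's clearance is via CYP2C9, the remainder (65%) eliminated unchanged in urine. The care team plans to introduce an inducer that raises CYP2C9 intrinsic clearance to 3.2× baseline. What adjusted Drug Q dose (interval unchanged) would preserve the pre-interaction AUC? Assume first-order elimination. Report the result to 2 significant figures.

44 mg

CYP2C9: 0.35 × 3.2 = 1.12
Other: 0.65 (unchanged)
Relative clearance = 1.12 + 0.65 = 1.77.
Css,avg = (dose rate)/CL, so holding Css fixed requires dose ∝ CL: 25 × 1.77 = 44 mg.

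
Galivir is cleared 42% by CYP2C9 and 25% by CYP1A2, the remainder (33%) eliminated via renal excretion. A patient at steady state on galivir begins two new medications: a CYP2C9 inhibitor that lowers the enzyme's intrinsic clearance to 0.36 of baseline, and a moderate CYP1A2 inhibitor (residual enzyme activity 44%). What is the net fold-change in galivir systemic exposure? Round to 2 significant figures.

1.7

CYP2C9: 0.42 × 0.36 = 0.1512
CYP1A2: 0.25 × 0.44 = 0.11
Other: 0.33 (unchanged)
Relative clearance = 0.1512 + 0.11 + 0.33 = 0.5912.
Net systemic exposure ratio = 1 / 0.5912 = 1.7.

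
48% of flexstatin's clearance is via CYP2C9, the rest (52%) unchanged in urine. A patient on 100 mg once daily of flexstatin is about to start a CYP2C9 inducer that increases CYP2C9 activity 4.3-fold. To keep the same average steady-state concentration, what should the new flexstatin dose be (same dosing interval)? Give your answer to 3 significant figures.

258 mg

The CYP2C9 pathway (48% of clearance) is boosted to 4.3× activity: 0.48 × 4.3 = 2.064.
Non-CYP routes (52%) are unchanged.
New clearance relative to baseline: 2.064 + 0.52 = 2.584.
Exposure is unchanged when dose changes in proportion to clearance. New dose = 100 mg × 2.584 = 258 mg.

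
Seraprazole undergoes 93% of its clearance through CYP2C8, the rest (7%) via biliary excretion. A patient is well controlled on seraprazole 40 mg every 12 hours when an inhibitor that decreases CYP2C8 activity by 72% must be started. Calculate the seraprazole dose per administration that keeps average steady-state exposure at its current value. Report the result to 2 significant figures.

13 mg

The CYP2C8 pathway (93% of clearance) is reduced to 0.28× activity: 0.93 × 0.28 = 0.2604.
Non-CYP routes (7%) are unchanged.
CL_new/CL_old = 0.2604 + 0.07 = 0.3304.
Exposure is unchanged when dose changes in proportion to clearance. New dose = 40 mg × 0.3304 = 13 mg.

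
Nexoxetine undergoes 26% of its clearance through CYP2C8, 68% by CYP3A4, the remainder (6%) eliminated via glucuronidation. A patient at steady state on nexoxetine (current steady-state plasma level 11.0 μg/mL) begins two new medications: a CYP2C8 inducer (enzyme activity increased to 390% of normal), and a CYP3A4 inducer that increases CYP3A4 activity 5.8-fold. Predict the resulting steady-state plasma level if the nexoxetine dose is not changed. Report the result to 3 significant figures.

2.19 μg/mL

The CYP2C8 pathway (26% of clearance) is boosted to 3.9× activity: 0.26 × 3.9 = 1.014.
The CYP3A4 pathway (68% of clearance) rises to 5.8× activity: 0.68 × 5.8 = 3.944.
The remaining 6% of clearance is unaffected.
New clearance relative to baseline: 1.014 + 3.944 + 0.06 = 5.018.
New steady-state plasma level = 11.0 / 5.018 = 2.19 μg/mL (concentration scales inversely with clearance).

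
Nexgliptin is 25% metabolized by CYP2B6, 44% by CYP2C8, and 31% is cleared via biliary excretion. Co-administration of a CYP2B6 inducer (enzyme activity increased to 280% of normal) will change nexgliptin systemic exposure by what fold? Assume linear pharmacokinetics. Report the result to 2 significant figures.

0.69

CYP2B6: 0.25 × 2.8 = 0.7
CYP2C8: 0.44 (unchanged)
Other: 0.31 (unchanged)
Relative clearance = 0.7 + 0.44 + 0.31 = 1.45.
Since systemic exposure ∝ 1/CL, the ratio is 1 / 1.45 = 0.69.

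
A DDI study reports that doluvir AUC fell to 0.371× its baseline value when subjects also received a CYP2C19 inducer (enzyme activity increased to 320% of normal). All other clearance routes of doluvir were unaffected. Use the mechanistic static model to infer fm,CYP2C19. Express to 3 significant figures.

0.771

Let fm be the CYP2C19 fraction. New clearance relative to baseline = fm × 3.2 + (1 − fm).
AUC ratio = 1 / (new CL fraction), so new CL fraction = 1 / 0.371 = 2.695.
fm × 3.2 + 1 − fm = 2.695  ⇒  fm × (3.2 − 1) = 1.695  ⇒  fm = 0.771.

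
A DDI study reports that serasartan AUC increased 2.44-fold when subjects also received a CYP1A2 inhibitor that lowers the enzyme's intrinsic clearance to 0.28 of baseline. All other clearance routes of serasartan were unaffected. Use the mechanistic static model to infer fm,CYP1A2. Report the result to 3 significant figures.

0.820

Call the CYP1A2 fraction fm. After the interaction, CL_new/CL_old = fm × 0.28 + (1 − fm).
AUC ratio = 1 / (new CL fraction), so new CL fraction = 1 / 2.44 = 0.4098.
fm × 0.28 + 1 − fm = 0.4098  ⇒  fm × (0.28 − 1) = −0.5902  ⇒  fm = 0.820.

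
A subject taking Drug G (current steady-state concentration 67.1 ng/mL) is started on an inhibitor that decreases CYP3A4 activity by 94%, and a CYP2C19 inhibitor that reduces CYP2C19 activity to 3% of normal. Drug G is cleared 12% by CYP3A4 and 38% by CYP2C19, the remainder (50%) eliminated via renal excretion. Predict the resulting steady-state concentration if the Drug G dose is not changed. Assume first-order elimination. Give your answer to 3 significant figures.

129 ng/mL

The CYP3A4 pathway (12% of clearance) drops to 0.06× activity: 0.12 × 0.06 = 0.0072.
The CYP2C19 pathway (38% of clearance) is reduced to 0.03× activity: 0.38 × 0.03 = 0.0114.
The remaining 50% of clearance is unaffected.
New clearance relative to baseline: 0.0072 + 0.0114 + 0.5 = 0.5186.
Dividing the baseline by the relative clearance: 67.1 / 0.5186 = 129 ng/mL.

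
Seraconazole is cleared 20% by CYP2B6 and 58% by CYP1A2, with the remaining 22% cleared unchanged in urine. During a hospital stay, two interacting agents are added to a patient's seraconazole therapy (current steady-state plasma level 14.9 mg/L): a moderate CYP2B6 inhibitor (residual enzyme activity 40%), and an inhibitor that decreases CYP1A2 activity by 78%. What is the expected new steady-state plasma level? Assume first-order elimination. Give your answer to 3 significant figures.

34.8 mg/L

CYP2B6: 0.2 × 0.4 = 0.08
CYP1A2: 0.58 × 0.22 = 0.1276
Other: 0.22 (unchanged)
Relative clearance = 0.08 + 0.1276 + 0.22 = 0.4276.
New steady-state plasma level = 14.9 / 0.4276 = 34.8 mg/L (concentration scales inversely with clearance).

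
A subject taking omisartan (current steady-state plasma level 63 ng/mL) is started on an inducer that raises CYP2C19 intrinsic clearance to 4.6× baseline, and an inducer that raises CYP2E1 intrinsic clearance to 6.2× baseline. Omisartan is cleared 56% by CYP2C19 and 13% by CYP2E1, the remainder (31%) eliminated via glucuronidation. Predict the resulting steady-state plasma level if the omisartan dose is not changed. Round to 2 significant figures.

17 ng/mL

The CYP2C19 pathway (56% of clearance) is boosted to 4.6× activity: 0.56 × 4.6 = 2.576.
The CYP2E1 pathway (13% of clearance) is boosted to 6.2× activity: 0.13 × 6.2 = 0.806.
Non-CYP routes (31%) are unchanged.
New clearance relative to baseline: 2.576 + 0.806 + 0.31 = 3.692.
Dividing the baseline by the relative clearance: 63 / 3.692 = 17 ng/mL.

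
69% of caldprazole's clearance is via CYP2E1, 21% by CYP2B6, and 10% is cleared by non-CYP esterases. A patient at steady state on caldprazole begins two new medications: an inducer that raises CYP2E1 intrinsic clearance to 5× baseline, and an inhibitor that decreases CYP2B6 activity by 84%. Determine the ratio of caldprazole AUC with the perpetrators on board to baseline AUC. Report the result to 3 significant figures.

0.279

CYP2E1: 0.69 × 5 = 3.45
CYP2B6: 0.21 × 0.16 = 0.0336
Other: 0.1 (unchanged)
Relative clearance = 3.45 + 0.0336 + 0.1 = 3.5836.
Net AUC ratio = 1 / 3.5836 = 0.279.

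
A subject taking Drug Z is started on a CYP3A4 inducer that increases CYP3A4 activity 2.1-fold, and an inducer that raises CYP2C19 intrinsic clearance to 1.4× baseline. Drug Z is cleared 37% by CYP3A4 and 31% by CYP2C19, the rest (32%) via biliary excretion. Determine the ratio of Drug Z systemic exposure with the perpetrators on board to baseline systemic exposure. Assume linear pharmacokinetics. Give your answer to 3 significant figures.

0.653

The CYP3A4 pathway (37% of clearance) increases to 2.1× activity: 0.37 × 2.1 = 0.777.
The CYP2C19 pathway (31% of clearance) rises to 1.4× activity: 0.31 × 1.4 = 0.434.
Non-CYP routes (32%) are unchanged.
CL_new/CL_old = 0.777 + 0.434 + 0.32 = 1.531.
Net systemic exposure ratio = 1 / 1.531 = 0.653.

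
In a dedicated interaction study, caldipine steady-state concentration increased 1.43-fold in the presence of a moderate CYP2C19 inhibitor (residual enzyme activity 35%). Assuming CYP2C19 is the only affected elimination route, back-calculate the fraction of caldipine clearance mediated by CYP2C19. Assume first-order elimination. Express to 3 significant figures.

0.463

CL'/CL = 1 / 1.43 = 0.6993
0.35·fm + (1 − fm) = 0.6993
fm = (0.6993 − 1) / (0.35 − 1) = 0.463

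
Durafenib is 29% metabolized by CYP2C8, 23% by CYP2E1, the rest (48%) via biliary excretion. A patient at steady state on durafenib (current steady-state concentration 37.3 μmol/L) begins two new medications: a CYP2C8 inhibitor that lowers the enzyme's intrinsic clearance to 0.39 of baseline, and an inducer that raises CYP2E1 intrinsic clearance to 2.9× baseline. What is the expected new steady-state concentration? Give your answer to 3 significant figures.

29.6 μmol/L

The CYP2C8 pathway (29% of clearance) is reduced to 0.39× activity: 0.29 × 0.39 = 0.1131.
The CYP2E1 pathway (23% of clearance) rises to 2.9× activity: 0.23 × 2.9 = 0.667.
Non-CYP routes (48%) are unchanged.
New clearance relative to baseline: 0.1131 + 0.667 + 0.48 = 1.2601.
Steady-state concentration ∝ 1/CL: new value = 37.3 / 1.2601 = 29.6 μmol/L.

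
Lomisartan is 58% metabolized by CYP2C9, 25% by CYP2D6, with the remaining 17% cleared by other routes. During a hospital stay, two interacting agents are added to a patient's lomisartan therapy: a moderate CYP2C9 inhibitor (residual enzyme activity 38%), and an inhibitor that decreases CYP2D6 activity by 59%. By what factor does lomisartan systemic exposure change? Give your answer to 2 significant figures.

2.0

The CYP2C9 pathway (58% of clearance) drops to 0.38× activity: 0.58 × 0.38 = 0.2204.
The CYP2D6 pathway (25% of clearance) falls to 0.41× activity: 0.25 × 0.41 = 0.1025.
Non-CYP routes (17%) are unchanged.
CL_new/CL_old = 0.2204 + 0.1025 + 0.17 = 0.4929.
Because systemic exposure varies inversely with clearance, the combined effect is 1 / 0.4929 = 2.0.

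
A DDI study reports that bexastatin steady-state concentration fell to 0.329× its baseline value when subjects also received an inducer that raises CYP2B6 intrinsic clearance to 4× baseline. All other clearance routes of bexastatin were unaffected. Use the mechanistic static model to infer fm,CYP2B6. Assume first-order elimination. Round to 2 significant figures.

0.68

Let fm be the CYP2B6 fraction. New clearance relative to baseline = fm × 4 + (1 − fm).
Steady-state concentration ratio = 1 / (new CL fraction), so new CL fraction = 1 / 0.329 = 3.04.
fm × 4 + 1 − fm = 3.04  ⇒  fm × (4 − 1) = 2.04  ⇒  fm = 0.68.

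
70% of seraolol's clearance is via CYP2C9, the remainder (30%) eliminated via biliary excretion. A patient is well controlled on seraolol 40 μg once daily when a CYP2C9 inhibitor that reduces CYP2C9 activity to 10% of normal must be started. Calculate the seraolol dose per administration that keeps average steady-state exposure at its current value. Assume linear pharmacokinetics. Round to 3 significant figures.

14.8 μg

The CYP2C9 pathway (70% of clearance) is reduced to 0.1× activity: 0.7 × 0.1 = 0.07.
The remaining 30% of clearance is unaffected.
New clearance relative to baseline: 0.07 + 0.3 = 0.37.
To maintain the same steady-state level, dose must scale with clearance: new dose = 40 × 0.37 = 14.8 μg.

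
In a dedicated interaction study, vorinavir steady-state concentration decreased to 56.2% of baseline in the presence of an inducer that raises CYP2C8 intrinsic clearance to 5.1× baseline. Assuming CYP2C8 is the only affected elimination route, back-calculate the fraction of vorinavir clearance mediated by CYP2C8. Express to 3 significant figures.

Call the CYP2C8 fraction fm. After the interaction, CL_new/CL_old = fm × 5.1 + (1 − fm).
Steady-state concentration ratio = 1 / (new CL fraction), so new CL fraction = 1 / 0.562 = 1.779.
fm × 5.1 + 1 − fm = 1.779  ⇒  fm × (5.1 − 1) = 0.7794  ⇒  fm = 0.190.

0.190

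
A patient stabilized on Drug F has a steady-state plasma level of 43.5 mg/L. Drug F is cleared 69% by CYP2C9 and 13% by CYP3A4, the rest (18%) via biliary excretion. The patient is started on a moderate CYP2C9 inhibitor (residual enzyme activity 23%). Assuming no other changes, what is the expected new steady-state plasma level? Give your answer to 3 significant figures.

The CYP2C9 pathway (69% of clearance) is reduced to 0.23× activity: 0.69 × 0.23 = 0.1587.
CYP3A4 (13%) and the residual 18% are unaffected.
Relative clearance = 0.1587 + 0.13 + 0.18 = 0.4687.
New steady-state plasma level = baseline ÷ relative clearance = 43.5 / 0.4687 = 92.8 mg/L.

92.8 mg/L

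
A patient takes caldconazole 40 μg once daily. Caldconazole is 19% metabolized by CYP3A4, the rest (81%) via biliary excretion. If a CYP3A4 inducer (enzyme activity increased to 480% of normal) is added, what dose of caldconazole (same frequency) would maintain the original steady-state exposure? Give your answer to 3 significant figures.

The CYP3A4 pathway (19% of clearance) increases to 4.8× activity: 0.19 × 4.8 = 0.912.
The remaining 81% of clearance is unaffected.
Relative clearance = 0.912 + 0.81 = 1.722.
To maintain the same steady-state level, dose must scale with clearance: new dose = 40 × 1.722 = 68.9 μg.

68.9 μg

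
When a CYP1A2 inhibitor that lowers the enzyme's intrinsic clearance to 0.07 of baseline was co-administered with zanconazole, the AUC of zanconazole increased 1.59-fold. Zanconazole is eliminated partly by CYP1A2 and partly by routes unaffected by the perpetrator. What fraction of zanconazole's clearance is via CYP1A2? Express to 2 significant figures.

0.40

Call the CYP1A2 fraction fm. After the interaction, CL_new/CL_old = fm × 0.07 + (1 − fm).
AUC ratio = 1 / (new CL fraction), so new CL fraction = 1 / 1.59 = 0.6289.
fm × 0.07 + 1 − fm = 0.6289  ⇒  fm × (0.07 − 1) = −0.3711  ⇒  fm = 0.40.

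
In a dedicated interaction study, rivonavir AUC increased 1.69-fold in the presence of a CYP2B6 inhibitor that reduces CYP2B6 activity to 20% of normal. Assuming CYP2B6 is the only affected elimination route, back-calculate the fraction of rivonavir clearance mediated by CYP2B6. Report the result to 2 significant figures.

CL'/CL = 1 / 1.69 = 0.5917
0.2·fm + (1 − fm) = 0.5917
fm = (0.5917 − 1) / (0.2 − 1) = 0.51

0.51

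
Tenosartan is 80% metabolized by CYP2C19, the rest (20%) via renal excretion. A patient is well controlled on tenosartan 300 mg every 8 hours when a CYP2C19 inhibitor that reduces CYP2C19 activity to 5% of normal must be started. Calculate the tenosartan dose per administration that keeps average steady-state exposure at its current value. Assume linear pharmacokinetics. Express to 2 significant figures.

72 mg

The CYP2C19 pathway (80% of clearance) is reduced to 0.05× activity: 0.8 × 0.05 = 0.04.
Non-CYP routes (20%) are unchanged.
New clearance relative to baseline: 0.04 + 0.2 = 0.24.
To maintain the same steady-state level, dose must scale with clearance: new dose = 300 × 0.24 = 72 mg.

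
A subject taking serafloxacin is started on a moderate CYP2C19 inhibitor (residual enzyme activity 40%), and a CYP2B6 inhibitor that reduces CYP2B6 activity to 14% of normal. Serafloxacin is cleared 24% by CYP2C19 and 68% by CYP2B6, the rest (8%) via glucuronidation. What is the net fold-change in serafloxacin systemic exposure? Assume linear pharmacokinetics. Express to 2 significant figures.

CYP2C19: 0.24 × 0.4 = 0.096
CYP2B6: 0.68 × 0.14 = 0.0952
Other: 0.08 (unchanged)
CL_new/CL_old = 0.096 + 0.0952 + 0.08 = 0.2712.
Net systemic exposure ratio = 1 / 0.2712 = 3.7.

3.7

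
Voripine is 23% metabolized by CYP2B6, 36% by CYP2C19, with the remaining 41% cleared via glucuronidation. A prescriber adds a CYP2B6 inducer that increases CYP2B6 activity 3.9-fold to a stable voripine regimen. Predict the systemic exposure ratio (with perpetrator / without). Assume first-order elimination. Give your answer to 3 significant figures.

0.600

CYP2B6: 0.23 × 3.9 = 0.897
CYP2C19: 0.36 (unchanged)
Other: 0.41 (unchanged)
Relative clearance = 0.897 + 0.36 + 0.41 = 1.667.
Systemic exposure ratio = CL_old/CL_new = 1 / 1.667 = 0.600.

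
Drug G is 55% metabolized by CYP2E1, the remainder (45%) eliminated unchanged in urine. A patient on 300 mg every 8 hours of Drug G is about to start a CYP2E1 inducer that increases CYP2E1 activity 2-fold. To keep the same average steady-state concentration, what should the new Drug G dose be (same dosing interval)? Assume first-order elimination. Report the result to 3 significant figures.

CYP2E1: 0.55 × 2 = 1.1
Other: 0.45 (unchanged)
CL_new/CL_old = 1.1 + 0.45 = 1.55.
To maintain the same steady-state level, dose must scale with clearance: new dose = 300 × 1.55 = 465 mg.

465 mg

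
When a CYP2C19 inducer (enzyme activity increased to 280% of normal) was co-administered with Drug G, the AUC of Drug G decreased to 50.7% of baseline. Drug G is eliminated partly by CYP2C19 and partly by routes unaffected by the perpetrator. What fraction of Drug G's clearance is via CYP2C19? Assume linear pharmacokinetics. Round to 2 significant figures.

0.54

Let x = fm,CYP2C19. Because AUC ∝ 1/CL, relative clearance rose to 1/0.507 = 1.972.
Only the CYP2C19 route changed, so 1.972 = x·2.8 + (1 − x), giving x = 0.54.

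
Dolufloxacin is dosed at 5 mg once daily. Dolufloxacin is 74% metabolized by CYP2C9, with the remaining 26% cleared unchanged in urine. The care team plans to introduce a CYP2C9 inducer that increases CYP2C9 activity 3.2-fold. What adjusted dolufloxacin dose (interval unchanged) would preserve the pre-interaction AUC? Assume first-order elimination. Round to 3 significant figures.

The CYP2C9 pathway (74% of clearance) is boosted to 3.2× activity: 0.74 × 3.2 = 2.368.
The remaining 26% of clearance is unaffected.
New clearance relative to baseline: 2.368 + 0.26 = 2.628.
To maintain the same steady-state level, dose must scale with clearance: new dose = 5 × 2.628 = 13.1 mg.

13.1 mg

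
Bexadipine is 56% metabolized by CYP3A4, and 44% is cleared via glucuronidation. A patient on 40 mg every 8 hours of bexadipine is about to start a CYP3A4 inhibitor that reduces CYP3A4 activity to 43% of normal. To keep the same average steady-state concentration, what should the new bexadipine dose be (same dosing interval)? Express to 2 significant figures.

27 mg

The CYP3A4 pathway (56% of clearance) is reduced to 0.43× activity: 0.56 × 0.43 = 0.2408.
The remaining 44% of clearance is unaffected.
CL_new/CL_old = 0.2408 + 0.44 = 0.6808.
Css,avg = (dose rate)/CL, so holding Css fixed requires dose ∝ CL: 40 × 0.6808 = 27 mg.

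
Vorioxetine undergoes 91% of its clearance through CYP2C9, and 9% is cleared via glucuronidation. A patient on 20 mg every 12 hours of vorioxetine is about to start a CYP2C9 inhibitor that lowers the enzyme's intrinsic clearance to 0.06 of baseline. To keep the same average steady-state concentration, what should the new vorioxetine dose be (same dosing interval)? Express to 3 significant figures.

2.89 mg

The CYP2C9 pathway (91% of clearance) drops to 0.06× activity: 0.91 × 0.06 = 0.0546.
Non-CYP routes (9%) are unchanged.
Relative clearance = 0.0546 + 0.09 = 0.1446.
Css,avg = (dose rate)/CL, so holding Css fixed requires dose ∝ CL: 20 × 0.1446 = 2.89 mg.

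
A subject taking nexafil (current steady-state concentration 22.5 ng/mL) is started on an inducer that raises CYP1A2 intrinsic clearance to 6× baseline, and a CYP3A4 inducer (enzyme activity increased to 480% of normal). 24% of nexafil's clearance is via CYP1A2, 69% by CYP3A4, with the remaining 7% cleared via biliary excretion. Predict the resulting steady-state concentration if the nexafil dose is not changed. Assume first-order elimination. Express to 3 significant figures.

4.67 ng/mL

The CYP1A2 pathway (24% of clearance) increases to 6× activity: 0.24 × 6 = 1.44.
The CYP3A4 pathway (69% of clearance) rises to 4.8× activity: 0.69 × 4.8 = 3.312.
The remaining 7% of clearance is unaffected.
Relative clearance = 1.44 + 3.312 + 0.07 = 4.822.
New steady-state concentration = 22.5 / 4.822 = 4.67 ng/mL (concentration scales inversely with clearance).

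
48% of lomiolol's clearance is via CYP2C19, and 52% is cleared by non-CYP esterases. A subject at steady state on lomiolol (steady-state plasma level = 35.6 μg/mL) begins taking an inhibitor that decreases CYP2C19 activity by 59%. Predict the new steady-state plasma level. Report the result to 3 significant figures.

CYP2C19: 0.48 × 0.41 = 0.1968
Other: 0.52 (unchanged)
New clearance relative to baseline: 0.1968 + 0.52 = 0.7168.
Steady-state plasma level ∝ 1/CL, so new value = 35.6 / 0.7168 = 49.7 μg/mL.

49.7 μg/mL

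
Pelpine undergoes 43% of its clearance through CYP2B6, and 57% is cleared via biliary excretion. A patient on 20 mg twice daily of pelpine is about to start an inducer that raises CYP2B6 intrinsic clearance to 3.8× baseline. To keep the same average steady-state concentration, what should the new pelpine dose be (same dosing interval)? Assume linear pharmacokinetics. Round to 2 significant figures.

CYP2B6: 0.43 × 3.8 = 1.634
Other: 0.57 (unchanged)
New clearance relative to baseline: 1.634 + 0.57 = 2.204.
To maintain the same steady-state level, dose must scale with clearance: new dose = 20 × 2.204 = 44 mg.

44 mg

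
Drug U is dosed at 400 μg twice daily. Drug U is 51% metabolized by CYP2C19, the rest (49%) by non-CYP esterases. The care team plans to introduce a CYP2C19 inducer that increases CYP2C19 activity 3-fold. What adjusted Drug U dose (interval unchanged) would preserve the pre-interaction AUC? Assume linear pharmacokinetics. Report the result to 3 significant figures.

808 μg

The CYP2C19 pathway (51% of clearance) increases to 3× activity: 0.51 × 3 = 1.53.
Non-CYP routes (49%) are unchanged.
CL_new/CL_old = 1.53 + 0.49 = 2.02.
Css,avg = (dose rate)/CL, so holding Css fixed requires dose ∝ CL: 400 × 2.02 = 808 μg.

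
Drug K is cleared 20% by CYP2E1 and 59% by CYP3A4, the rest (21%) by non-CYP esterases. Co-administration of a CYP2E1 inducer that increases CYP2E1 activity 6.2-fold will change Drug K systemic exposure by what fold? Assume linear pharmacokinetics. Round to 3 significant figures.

0.490

The CYP2E1 pathway (20% of clearance) increases to 6.2× activity: 0.2 × 6.2 = 1.24.
CYP3A4 (59%) and the residual 21% are unaffected.
CL_new/CL_old = 1.24 + 0.59 + 0.21 = 2.04.
Systemic exposure ratio = CL_old/CL_new = 1 / 2.04 = 0.490.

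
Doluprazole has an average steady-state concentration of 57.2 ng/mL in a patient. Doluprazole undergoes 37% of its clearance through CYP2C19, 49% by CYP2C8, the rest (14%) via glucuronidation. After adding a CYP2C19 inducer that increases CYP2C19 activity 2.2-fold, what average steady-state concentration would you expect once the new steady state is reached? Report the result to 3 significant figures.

39.6 ng/mL

CYP2C19: 0.37 × 2.2 = 0.814
CYP2C8: 0.49 (unchanged)
Other: 0.14 (unchanged)
Relative clearance = 0.814 + 0.49 + 0.14 = 1.444.
With dosing unchanged, average steady-state concentration scales as 1/CL: 57.2 / 1.444 = 39.6 ng/mL.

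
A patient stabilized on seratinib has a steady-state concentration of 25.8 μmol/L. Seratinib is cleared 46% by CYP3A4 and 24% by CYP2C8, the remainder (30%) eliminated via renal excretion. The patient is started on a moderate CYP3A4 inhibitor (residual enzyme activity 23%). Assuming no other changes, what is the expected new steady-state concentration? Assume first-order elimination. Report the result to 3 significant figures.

CYP3A4: 0.46 × 0.23 = 0.1058
CYP2C8: 0.24 (unchanged)
Other: 0.3 (unchanged)
New clearance relative to baseline: 0.1058 + 0.24 + 0.3 = 0.6458.
Steady-state concentration ∝ 1/CL, so new value = 25.8 / 0.6458 = 40.0 μmol/L.

40.0 μmol/L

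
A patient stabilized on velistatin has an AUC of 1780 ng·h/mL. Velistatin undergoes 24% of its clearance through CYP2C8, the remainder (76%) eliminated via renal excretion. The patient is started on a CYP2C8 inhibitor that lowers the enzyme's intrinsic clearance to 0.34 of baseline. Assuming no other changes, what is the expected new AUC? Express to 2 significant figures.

2.1 × 10³ ng·h/mL

The CYP2C8 pathway (24% of clearance) drops to 0.34× activity: 0.24 × 0.34 = 0.0816.
The remaining 76% of clearance is unaffected.
New clearance relative to baseline: 0.0816 + 0.76 = 0.8416.
AUC ∝ 1/CL, so new value = 1780 / 0.8416 = 2.1 × 10³ ng·h/mL.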